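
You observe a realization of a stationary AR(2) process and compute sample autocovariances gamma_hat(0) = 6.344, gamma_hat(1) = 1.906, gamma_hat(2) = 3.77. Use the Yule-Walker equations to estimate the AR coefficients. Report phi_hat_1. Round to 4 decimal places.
\hat\phi_{1} = 0.1340

The Yule-Walker equations for an AR(p) process read, in matrix form,
  Gamma_p phi = r_p,   with   (Gamma_p)_{ij} = gamma(|i - j|),
                       (r_p)_i = gamma(i),   i,j = 1..p.
Substitute the sample gammas (Toeplitz matrix and right-hand side of size 2):
  Gamma_p = [[6.344, 1.906], [1.906, 6.344]]
  r_p     = [1.906, 3.77]
Written out:
  6.344 phi_1 + 1.906 phi_2 = 1.906
  1.906 phi_1 + 6.344 phi_2 = 3.77
Solve by Cramer's rule:
  det = gamma(0)^2 - gamma(1)^2 = (6.344)^2 - (1.906)^2 = 40.246336 - 3.632836 = 36.6135
  phi_hat_1 = [gamma(1) gamma(0) - gamma(1) gamma(2)] / det = [(1.906)(6.344) - (1.906)(3.77)] / 36.6135 = 4.906044 / 36.6135 = 0.134
  phi_hat_2 = [gamma(0) gamma(2) - gamma(1)^2] / det = [(6.344)(3.77) - (1.906)^2] / 36.6135 = 20.284044 / 36.6135 = 0.554
So phi_hat = [0.1340, 0.5540].
Therefore phi_hat_1 = 0.1340.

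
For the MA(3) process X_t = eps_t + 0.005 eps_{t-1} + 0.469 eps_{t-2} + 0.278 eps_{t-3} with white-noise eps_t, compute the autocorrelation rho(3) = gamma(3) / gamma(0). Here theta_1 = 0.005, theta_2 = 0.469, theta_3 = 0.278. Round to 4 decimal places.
\rho(3) = 0.2143

For an MA(q) process with theta_0 = 1, the autocovariance is
  gamma(k) = sigma^2 * sum_{i=0..q-k} theta_i * theta_{i+k},
and rho(k) = gamma(k) / gamma(0). Sigma^2 cancels.
  numerator   = (1)*(0.278) = 0.278.
  denominator = (1)^2 + (0.005)^2 + (0.469)^2 + (0.278)^2 = 1.29727.
  rho(3) = 0.278 / 1.29727 = 0.2143.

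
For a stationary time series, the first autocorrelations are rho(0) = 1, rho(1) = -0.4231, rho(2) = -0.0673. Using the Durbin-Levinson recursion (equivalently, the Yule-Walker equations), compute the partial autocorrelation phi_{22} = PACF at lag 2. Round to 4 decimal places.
\phi_{22} = -0.3000

The PACF at lag k is phi_{kk}, the last component of the solution
to the Yule-Walker system G_k phi = r_k where
  (G_k)_{ij} = rho(|i - j|), (r_k)_i = rho(i), i,j = 1..k.
Equivalently, Durbin-Levinson gives phi_{kk} iteratively:
  phi_{11} = rho(1)
  phi_{kk} = [rho(k) - sum_{j=1..k-1} phi_{k-1,j} rho(k-j)]
            / [1 - sum_{j=1..k-1} phi_{k-1,j} rho(j)],
  phi_{k,j} = phi_{k-1,j} - phi_{kk} phi_{k-1,k-j},  j = 1..k-1.
Step k = 1:
  phi_11 = rho(1) = -0.4231.
Step k = 2:
  phi_22 = [rho(2) - phi_11 rho(1)] / [1 - phi_11 rho(1)] = [-0.0673 - (-0.4231)(-0.4231)] / [1 - (-0.4231)(-0.4231)]
         = -0.24631361 / 0.82098639 = -0.3.
Therefore phi_{22} = -0.3000.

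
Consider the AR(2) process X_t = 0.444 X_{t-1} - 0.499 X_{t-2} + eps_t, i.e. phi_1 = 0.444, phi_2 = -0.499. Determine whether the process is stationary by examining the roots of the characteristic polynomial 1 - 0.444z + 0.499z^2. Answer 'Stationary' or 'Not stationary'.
\text{Stationary}

The AR(p) characteristic polynomial is P(z) = 1 - 0.444z + 0.499z^2.
Stationarity requires all roots to lie outside the unit circle, i.e. |z| > 1 for every root.
Set 1 + (-0.444) z + (0.499) z^2 = 0, i.e. a z^2 + b z + c = 0 with a = 0.499, b = -0.444, c = 1.
Discriminant D = b^2 - 4ac = (-0.444)^2 - 4*(0.499)*1 = 0.197136 - (1.996) = -1.798864.
D < 0, so the roots are the complex-conjugate pair z = (-b +/- i sqrt(-D)) / (2a) = 0.4449 +/- 1.3439i.
For a conjugate pair |z|^2 = z * conj(z) = (product of roots) = c/a = 1/(0.499) = 2.004008, so |z| = sqrt(2.004008) = 1.4156 for both roots.
Moduli of all roots: 1.4156, 1.4156.
All moduli strictly greater than 1? Yes.
Verdict: Stationary.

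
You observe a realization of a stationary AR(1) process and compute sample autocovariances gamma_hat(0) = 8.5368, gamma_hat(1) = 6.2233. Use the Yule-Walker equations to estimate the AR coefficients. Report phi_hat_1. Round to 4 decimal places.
\hat\phi_{1} = 0.7290

The Yule-Walker equations for an AR(p) process read, in matrix form,
  Gamma_p phi = r_p,   with   (Gamma_p)_{ij} = gamma(|i - j|),
                       (r_p)_i = gamma(i),   i,j = 1..p.
Substitute the sample gammas (Toeplitz matrix and right-hand side of size 1):
  Gamma_p = [[8.5368]]
  r_p     = [6.2233]
With p = 1 this is the single equation gamma(0) phi_1 = gamma(1):
  phi_hat_1 = gamma(1) / gamma(0) = 6.2233 / 8.5368 = 0.7290.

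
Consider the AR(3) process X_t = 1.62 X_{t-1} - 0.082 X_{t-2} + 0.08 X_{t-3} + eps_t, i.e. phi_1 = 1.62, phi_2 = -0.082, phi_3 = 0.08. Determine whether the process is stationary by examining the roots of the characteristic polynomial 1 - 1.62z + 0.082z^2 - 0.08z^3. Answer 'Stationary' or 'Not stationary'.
\text{Not stationary}

The AR(p) characteristic polynomial is P(z) = 1 - 1.62z + 0.082z^2 - 0.08z^3.
Stationarity requires all roots to lie outside the unit circle, i.e. |z| > 1 for every root.
Degree 3: look for a simple real root z0 first, then factor out (1 - z/z0) and solve the remaining quadratic.
Testing z0 = 0.625: P(0.625) = 1 + (-1.62)(0.625) + (0.082)(0.625)^2 + (-0.08)(0.625)^3
  = 1 + (-1.0125) + (0.032031) + (-0.019531) = 0.  So z_0 = 0.625 is a root, |z_0| = 0.625.
Divide out the factor (1 - 1.6 z) = (1 - z/z0) (since 1/z0 = 1.6):
  P(z) = (1 - 1.6 z)(1 + (-0.02) z + (0.05) z^2)
  [check: z-coef -0.02 - (1.6) = -1.62; z^2-coef 0.05 - (1.6)(-0.02) = 0.082; z^3-coef -(1.6)(0.05) = -0.08.]
Remaining roots from the quadratic factor 1 + (-0.02) z + (0.05) z^2:
  Set 1 + (-0.02) z + (0.05) z^2 = 0, i.e. a z^2 + b z + c = 0 with a = 0.05, b = -0.02, c = 1.
  Discriminant D = b^2 - 4ac = (-0.02)^2 - 4*(0.05)*1 = 0.0004 - (0.2) = -0.1996.
  D < 0, so the roots are the complex-conjugate pair z = (-b +/- i sqrt(-D)) / (2a) = 0.2 +/- 4.4677i.
  For a conjugate pair |z|^2 = z * conj(z) = (product of roots) = c/a = 1/(0.05) = 20, so |z| = sqrt(20) = 4.4721 for both roots.
Moduli of all roots: 0.6250, 4.4721, 4.4721.
All moduli strictly greater than 1? No.
Verdict: Not stationary.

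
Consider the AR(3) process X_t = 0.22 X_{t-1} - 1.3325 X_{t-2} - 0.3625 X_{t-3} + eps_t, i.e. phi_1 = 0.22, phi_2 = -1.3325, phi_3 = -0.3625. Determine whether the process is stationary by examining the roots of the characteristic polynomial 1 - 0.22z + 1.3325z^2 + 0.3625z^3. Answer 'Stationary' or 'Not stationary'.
\text{Not stationary}

The AR(p) characteristic polynomial is P(z) = 1 - 0.22z + 1.3325z^2 + 0.3625z^3.
Stationarity requires all roots to lie outside the unit circle, i.e. |z| > 1 for every root.
Degree 3: look for a simple real root z0 first, then factor out (1 - z/z0) and solve the remaining quadratic.
Testing z0 = -4: P(-4) = 1 + (-0.22)(-4) + (1.3325)(-4)^2 + (0.3625)(-4)^3
  = 1 + (0.88) + (21.32) + (-23.2) = 0.  So z_0 = -4 is a root, |z_0| = 4.
Divide out the factor (1 + 0.25 z) = (1 - z/z0) (since 1/z0 = -0.25):
  P(z) = (1 + 0.25 z)(1 + (-0.47) z + (1.45) z^2)
  [check: z-coef -0.47 - (-0.25) = -0.22; z^2-coef 1.45 - (-0.25)(-0.47) = 1.3325; z^3-coef -(-0.25)(1.45) = 0.3625.]
Remaining roots from the quadratic factor 1 + (-0.47) z + (1.45) z^2:
  Set 1 + (-0.47) z + (1.45) z^2 = 0, i.e. a z^2 + b z + c = 0 with a = 1.45, b = -0.47, c = 1.
  Discriminant D = b^2 - 4ac = (-0.47)^2 - 4*(1.45)*1 = 0.2209 - (5.8) = -5.5791.
  D < 0, so the roots are the complex-conjugate pair z = (-b +/- i sqrt(-D)) / (2a) = 0.1621 +/- 0.8145i.
  For a conjugate pair |z|^2 = z * conj(z) = (product of roots) = c/a = 1/(1.45) = 0.689655, so |z| = sqrt(0.689655) = 0.8305 for both roots.
Moduli of all roots: 4.0000, 0.8305, 0.8305.
All moduli strictly greater than 1? No.
Verdict: Not stationary.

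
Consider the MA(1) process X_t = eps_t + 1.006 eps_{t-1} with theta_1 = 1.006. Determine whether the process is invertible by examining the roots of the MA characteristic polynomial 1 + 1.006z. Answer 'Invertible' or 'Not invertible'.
\text{Not invertible}

The MA(q) characteristic polynomial is P(z) = 1 + 1.006z.
Invertibility requires all roots to lie outside the unit circle, i.e. |z| > 1 for every root.
This is linear in z: 1 + (1.006) z = 0  =>  z = -1/(1.006) = -0.994036,  |z| = 0.994036.
Moduli of all roots: 0.9940.
All moduli strictly greater than 1? No.
Verdict: Not invertible.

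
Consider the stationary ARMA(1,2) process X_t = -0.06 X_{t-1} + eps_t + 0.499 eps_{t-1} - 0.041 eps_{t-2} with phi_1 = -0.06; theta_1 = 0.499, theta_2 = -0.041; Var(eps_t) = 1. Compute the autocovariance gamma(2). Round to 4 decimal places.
\gamma(2) = -0.0655

Multiply the model equation by X_{t-k} and take expectations. With theta_0 = psi_0 = 1 and psi_j the MA(infinity) weights, this gives
  gamma(k) - sum_i phi_i gamma(k-i) = c_k,
  c_k = sigma^2 * sum_{j=k..q} theta_j psi_{j-k}   (c_k = 0 for k > q),
using gamma(-m) = gamma(m).
psi-weights needed (psi_j = theta_j + sum_i phi_i psi_{j-i}):
  psi_1 = theta_1 + phi_1 = 0.499 + (-0.06) = 0.439
  psi_2 = theta_2 + phi_1 psi_1 = -0.041 + (-0.06)(0.439) = -0.06734
Right-hand sides:
  c_0 = sigma^2 (1 + theta_1 psi_1 + theta_2 psi_2) = 1 * (1 + (0.499)(0.439) + (-0.041)(-0.06734)) = 1 * 1.221822 = 1.221822
  c_1 = sigma^2 (theta_1 + theta_2 psi_1) = 1 * (0.499 + (-0.041)(0.439)) = 0.481001
  c_2 = sigma^2 theta_2 = 1 * (-0.041) = -0.041
Equations for k = 0 and k = 1 (AR order 1):
  gamma(0) = phi_1 gamma(1) + c_0
  gamma(1) = phi_1 gamma(0) + c_1
Substituting the second into the first: gamma(0) (1 - phi_1^2) = c_0 + phi_1 c_1, so
  gamma(0) = (c_0 + phi_1 c_1) / (1 - phi_1^2) = (1.221822 + (-0.06)(0.481001)) / (1 - (-0.06)^2) = 1.192962 / 0.9964 = 1.197272.
  gamma(1) = phi_1 gamma(0) + c_1 = (-0.06)(1.197272) + (0.481001) = 0.409165.
For k = 2: gamma(2) = phi_1 gamma(1) + c_2
  = (-0.06)(0.409165) + (-0.041) = -0.06555.
Therefore gamma(2) = -0.0655 (to 4 decimal places).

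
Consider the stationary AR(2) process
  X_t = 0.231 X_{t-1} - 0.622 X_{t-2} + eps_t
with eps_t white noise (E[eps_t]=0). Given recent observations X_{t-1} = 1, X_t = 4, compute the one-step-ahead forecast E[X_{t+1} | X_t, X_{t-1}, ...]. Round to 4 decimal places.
E[X_{t+1} \mid \mathcal F_t] = 0.3020

For an AR(p) model X_t = c + sum_i phi_i X_{t-i} + eps_t, the
one-step-ahead conditional mean is
  E[X_{t+1} | X_t, ...] = c + sum_i phi_i X_{t+1-i}.
Substitute known values:
  E[X_{t+1} | ...] = (0.231) * (4) + (-0.622) * (1)
                   = 0.3020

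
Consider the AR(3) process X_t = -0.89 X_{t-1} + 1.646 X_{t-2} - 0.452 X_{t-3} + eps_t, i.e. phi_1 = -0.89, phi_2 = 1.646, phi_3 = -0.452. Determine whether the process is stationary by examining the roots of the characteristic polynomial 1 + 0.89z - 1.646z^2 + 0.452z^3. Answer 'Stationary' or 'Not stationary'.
\text{Not stationary}

The AR(p) characteristic polynomial is P(z) = 1 + 0.89z - 1.646z^2 + 0.452z^3.
Stationarity requires all roots to lie outside the unit circle, i.e. |z| > 1 for every root.
Degree 3: look for a simple real root z0 first, then factor out (1 - z/z0) and solve the remaining quadratic.
Testing z0 = 2.5: P(2.5) = 1 + (0.89)(2.5) + (-1.646)(2.5)^2 + (0.452)(2.5)^3
  = 1 + (2.225) + (-10.2875) + (7.0625) = 0.  So z_0 = 2.5 is a root, |z_0| = 2.5.
Divide out the factor (1 - 0.4 z) = (1 - z/z0) (since 1/z0 = 0.4):
  P(z) = (1 - 0.4 z)(1 + (1.29) z + (-1.13) z^2)
  [check: z-coef 1.29 - (0.4) = 0.89; z^2-coef -1.13 - (0.4)(1.29) = -1.646; z^3-coef -(0.4)(-1.13) = 0.452.]
Remaining roots from the quadratic factor 1 + (1.29) z + (-1.13) z^2:
  Set 1 + (1.29) z + (-1.13) z^2 = 0, i.e. a z^2 + b z + c = 0 with a = -1.13, b = 1.29, c = 1.
  Discriminant D = b^2 - 4ac = (1.29)^2 - 4*(-1.13)*1 = 1.6641 - (-4.52) = 6.1841.
  D >= 0, so the roots are real: z = (-b +/- sqrt(D)) / (2a) = (-1.29 +/- 2.486785) / (-2.26).
    z_1 = (-1.29 + 2.486785) / (-2.26) = -0.5296,   |z_1| = 0.5296.
    z_2 = (-1.29 - 2.486785) / (-2.26) = 1.6711,   |z_2| = 1.6711.
Moduli of all roots: 2.5000, 0.5296, 1.6711.
All moduli strictly greater than 1? No.
Verdict: Not stationary.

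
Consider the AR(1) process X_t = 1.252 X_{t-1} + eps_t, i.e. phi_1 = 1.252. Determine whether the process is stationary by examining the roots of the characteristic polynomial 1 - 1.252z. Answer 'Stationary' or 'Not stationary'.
\text{Not stationary}

The AR(p) characteristic polynomial is P(z) = 1 - 1.252z.
Stationarity requires all roots to lie outside the unit circle, i.e. |z| > 1 for every root.
This is linear in z: 1 + (-1.252) z = 0  =>  z = -1/(-1.252) = 0.798722,  |z| = 0.798722.
Moduli of all roots: 0.7987.
All moduli strictly greater than 1? No.
Verdict: Not stationary.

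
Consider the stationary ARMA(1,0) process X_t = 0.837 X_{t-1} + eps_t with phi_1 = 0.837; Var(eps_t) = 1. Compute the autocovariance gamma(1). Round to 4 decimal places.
\gamma(1) = 2.7953

Multiply the model equation by X_{t-k} and take expectations. With theta_0 = psi_0 = 1 and psi_j the MA(infinity) weights, this gives
  gamma(k) - sum_i phi_i gamma(k-i) = c_k,
  c_k = sigma^2 * sum_{j=k..q} theta_j psi_{j-k}   (c_k = 0 for k > q),
using gamma(-m) = gamma(m).
Pure AR (q = 0): c_0 = sigma^2 = 1, c_k = 0 for k >= 1.
Equations for k = 0 and k = 1 (AR order 1):
  gamma(0) = phi_1 gamma(1) + c_0
  gamma(1) = phi_1 gamma(0) + c_1
Substituting the second into the first: gamma(0) (1 - phi_1^2) = c_0 + phi_1 c_1, so
  gamma(0) = c_0 / (1 - phi_1^2) = 1 / (1 - (0.837)^2) = 1 / 0.299431 = 3.339668.
  gamma(1) = phi_1 gamma(0) = (0.837)(3.339668) = 2.795302.
Therefore gamma(1) = 2.7953 (to 4 decimal places).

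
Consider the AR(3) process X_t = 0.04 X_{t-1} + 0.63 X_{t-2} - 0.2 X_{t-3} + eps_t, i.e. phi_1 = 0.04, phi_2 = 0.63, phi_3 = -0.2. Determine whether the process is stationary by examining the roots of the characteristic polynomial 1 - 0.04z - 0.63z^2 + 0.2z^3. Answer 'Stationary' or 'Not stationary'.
\text{Stationary}

The AR(p) characteristic polynomial is P(z) = 1 - 0.04z - 0.63z^2 + 0.2z^3.
Stationarity requires all roots to lie outside the unit circle, i.e. |z| > 1 for every root.
Degree 3: look for a simple real root z0 first, then factor out (1 - z/z0) and solve the remaining quadratic.
Testing z0 = 2: P(2) = 1 + (-0.04)(2) + (-0.63)(2)^2 + (0.2)(2)^3
  = 1 + (-0.08) + (-2.52) + (1.6) = 0.  So z_0 = 2 is a root, |z_0| = 2.
Divide out the factor (1 - 0.5 z) = (1 - z/z0) (since 1/z0 = 0.5):
  P(z) = (1 - 0.5 z)(1 + (0.46) z + (-0.4) z^2)
  [check: z-coef 0.46 - (0.5) = -0.04; z^2-coef -0.4 - (0.5)(0.46) = -0.63; z^3-coef -(0.5)(-0.4) = 0.2.]
Remaining roots from the quadratic factor 1 + (0.46) z + (-0.4) z^2:
  Set 1 + (0.46) z + (-0.4) z^2 = 0, i.e. a z^2 + b z + c = 0 with a = -0.4, b = 0.46, c = 1.
  Discriminant D = b^2 - 4ac = (0.46)^2 - 4*(-0.4)*1 = 0.2116 - (-1.6) = 1.8116.
  D >= 0, so the roots are real: z = (-b +/- sqrt(D)) / (2a) = (-0.46 +/- 1.345957) / (-0.8).
    z_1 = (-0.46 + 1.345957) / (-0.8) = -1.1074,   |z_1| = 1.1074.
    z_2 = (-0.46 - 1.345957) / (-0.8) = 2.2574,   |z_2| = 2.2574.
Moduli of all roots: 2.0000, 1.1074, 2.2574.
All moduli strictly greater than 1? Yes.
Verdict: Stationary.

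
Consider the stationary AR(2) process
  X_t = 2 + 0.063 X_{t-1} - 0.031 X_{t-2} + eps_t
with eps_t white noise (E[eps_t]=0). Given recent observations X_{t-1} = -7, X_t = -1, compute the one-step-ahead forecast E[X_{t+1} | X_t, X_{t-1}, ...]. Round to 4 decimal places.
E[X_{t+1} \mid \mathcal F_t] = 2.1540

For an AR(p) model X_t = c + sum_i phi_i X_{t-i} + eps_t, the
one-step-ahead conditional mean is
  E[X_{t+1} | X_t, ...] = c + sum_i phi_i X_{t+1-i}.
Substitute known values:
  E[X_{t+1} | ...] = 2 + (0.063) * (-1) + (-0.031) * (-7)
                   = 2.1540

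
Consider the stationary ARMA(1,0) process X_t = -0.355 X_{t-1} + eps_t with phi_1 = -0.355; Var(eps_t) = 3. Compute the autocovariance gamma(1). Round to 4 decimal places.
\gamma(1) = -1.2186

Multiply the model equation by X_{t-k} and take expectations. With theta_0 = psi_0 = 1 and psi_j the MA(infinity) weights, this gives
  gamma(k) - sum_i phi_i gamma(k-i) = c_k,
  c_k = sigma^2 * sum_{j=k..q} theta_j psi_{j-k}   (c_k = 0 for k > q),
using gamma(-m) = gamma(m).
Pure AR (q = 0): c_0 = sigma^2 = 3, c_k = 0 for k >= 1.
Equations for k = 0 and k = 1 (AR order 1):
  gamma(0) = phi_1 gamma(1) + c_0
  gamma(1) = phi_1 gamma(0) + c_1
Substituting the second into the first: gamma(0) (1 - phi_1^2) = c_0 + phi_1 c_1, so
  gamma(0) = c_0 / (1 - phi_1^2) = 3 / (1 - (-0.355)^2) = 3 / 0.873975 = 3.432592.
  gamma(1) = phi_1 gamma(0) = (-0.355)(3.432592) = -1.21857.
Therefore gamma(1) = -1.2186 (to 4 decimal places).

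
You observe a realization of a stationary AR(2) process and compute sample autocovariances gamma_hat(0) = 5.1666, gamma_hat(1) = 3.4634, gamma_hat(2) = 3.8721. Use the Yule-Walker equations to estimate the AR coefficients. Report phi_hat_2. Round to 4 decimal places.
\hat\phi_{2} = 0.5450

The Yule-Walker equations for an AR(p) process read, in matrix form,
  Gamma_p phi = r_p,   with   (Gamma_p)_{ij} = gamma(|i - j|),
                       (r_p)_i = gamma(i),   i,j = 1..p.
Substitute the sample gammas (Toeplitz matrix and right-hand side of size 2):
  Gamma_p = [[5.1666, 3.4634], [3.4634, 5.1666]]
  r_p     = [3.4634, 3.8721]
Written out:
  5.1666 phi_1 + 3.4634 phi_2 = 3.4634
  3.4634 phi_1 + 5.1666 phi_2 = 3.8721
Solve by Cramer's rule:
  det = gamma(0)^2 - gamma(1)^2 = (5.1666)^2 - (3.4634)^2 = 26.69375556 - 11.99513956 = 14.698616
  phi_hat_1 = [gamma(1) gamma(0) - gamma(1) gamma(2)] / det = [(3.4634)(5.1666) - (3.4634)(3.8721)] / 14.698616 = 4.4833713 / 14.698616 = 0.305
  phi_hat_2 = [gamma(0) gamma(2) - gamma(1)^2] / det = [(5.1666)(3.8721) - (3.4634)^2] / 14.698616 = 8.0104523 / 14.698616 = 0.545
So phi_hat = [0.3050, 0.5450].
Therefore phi_hat_2 = 0.5450.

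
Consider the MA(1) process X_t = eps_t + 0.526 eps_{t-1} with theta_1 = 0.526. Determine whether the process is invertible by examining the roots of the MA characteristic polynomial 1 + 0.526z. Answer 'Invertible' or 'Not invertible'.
\text{Invertible}

The MA(q) characteristic polynomial is P(z) = 1 + 0.526z.
Invertibility requires all roots to lie outside the unit circle, i.e. |z| > 1 for every root.
This is linear in z: 1 + (0.526) z = 0  =>  z = -1/(0.526) = -1.901141,  |z| = 1.901141.
Moduli of all roots: 1.9011.
All moduli strictly greater than 1? Yes.
Verdict: Invertible.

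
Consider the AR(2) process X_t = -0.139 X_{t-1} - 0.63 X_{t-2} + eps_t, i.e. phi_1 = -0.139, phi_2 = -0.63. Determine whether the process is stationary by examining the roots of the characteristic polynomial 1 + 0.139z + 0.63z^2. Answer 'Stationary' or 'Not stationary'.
\text{Stationary}

The AR(p) characteristic polynomial is P(z) = 1 + 0.139z + 0.63z^2.
Stationarity requires all roots to lie outside the unit circle, i.e. |z| > 1 for every root.
Set 1 + (0.139) z + (0.63) z^2 = 0, i.e. a z^2 + b z + c = 0 with a = 0.63, b = 0.139, c = 1.
Discriminant D = b^2 - 4ac = (0.139)^2 - 4*(0.63)*1 = 0.019321 - (2.52) = -2.500679.
D < 0, so the roots are the complex-conjugate pair z = (-b +/- i sqrt(-D)) / (2a) = -0.1103 +/- 1.255i.
For a conjugate pair |z|^2 = z * conj(z) = (product of roots) = c/a = 1/(0.63) = 1.587302, so |z| = sqrt(1.587302) = 1.2599 for both roots.
Moduli of all roots: 1.2599, 1.2599.
All moduli strictly greater than 1? Yes.
Verdict: Stationary.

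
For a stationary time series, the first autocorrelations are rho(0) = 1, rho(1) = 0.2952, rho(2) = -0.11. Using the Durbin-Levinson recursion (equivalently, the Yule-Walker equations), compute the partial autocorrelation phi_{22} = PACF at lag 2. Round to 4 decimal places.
\phi_{22} = -0.2160

The PACF at lag k is phi_{kk}, the last component of the solution
to the Yule-Walker system G_k phi = r_k where
  (G_k)_{ij} = rho(|i - j|), (r_k)_i = rho(i), i,j = 1..k.
Equivalently, Durbin-Levinson gives phi_{kk} iteratively:
  phi_{11} = rho(1)
  phi_{kk} = [rho(k) - sum_{j=1..k-1} phi_{k-1,j} rho(k-j)]
            / [1 - sum_{j=1..k-1} phi_{k-1,j} rho(j)],
  phi_{k,j} = phi_{k-1,j} - phi_{kk} phi_{k-1,k-j},  j = 1..k-1.
Step k = 1:
  phi_11 = rho(1) = 0.2952.
Step k = 2:
  phi_22 = [rho(2) - phi_11 rho(1)] / [1 - phi_11 rho(1)] = [-0.11 - (0.2952)(0.2952)] / [1 - (0.2952)(0.2952)]
         = -0.19714304 / 0.91285696 = -0.216.
Therefore phi_{22} = -0.2160.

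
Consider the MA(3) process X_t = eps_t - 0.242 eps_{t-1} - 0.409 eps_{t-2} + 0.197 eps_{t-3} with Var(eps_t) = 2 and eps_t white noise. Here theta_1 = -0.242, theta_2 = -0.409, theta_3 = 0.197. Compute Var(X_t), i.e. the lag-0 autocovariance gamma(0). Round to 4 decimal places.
\gamma(0) = 2.5293

For an MA(q) process X_t = eps_t + sum_i theta_i eps_{t-i} with
Var(eps_t) = sigma^2, the variance is
  gamma(0) = sigma^2 * (1 + sum_i theta_i^2).
  sum_i theta_i^2 = (-0.242)^2 + (-0.409)^2 + (0.197)^2 = 0.058564 + 0.167281 + 0.038809 = 0.264654.
  gamma(0) = 2 * (1 + 0.264654) = 2 * 1.264654 = 2.529308, which rounds to 2.5293.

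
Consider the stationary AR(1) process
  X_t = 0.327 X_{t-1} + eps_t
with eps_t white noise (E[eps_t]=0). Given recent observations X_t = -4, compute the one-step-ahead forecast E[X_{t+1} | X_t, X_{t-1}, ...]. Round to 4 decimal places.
E[X_{t+1} \mid \mathcal F_t] = -1.3080

For an AR(p) model X_t = c + sum_i phi_i X_{t-i} + eps_t, the
one-step-ahead conditional mean is
  E[X_{t+1} | X_t, ...] = c + sum_i phi_i X_{t+1-i}.
Substitute known values:
  E[X_{t+1} | ...] = (0.327) * (-4)
                   = -1.3080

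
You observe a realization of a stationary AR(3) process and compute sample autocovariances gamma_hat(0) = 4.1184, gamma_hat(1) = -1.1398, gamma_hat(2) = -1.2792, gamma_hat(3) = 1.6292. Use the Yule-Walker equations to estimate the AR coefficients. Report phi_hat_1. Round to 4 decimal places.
\hat\phi_{1} = -0.3060

The Yule-Walker equations for an AR(p) process read, in matrix form,
  Gamma_p phi = r_p,   with   (Gamma_p)_{ij} = gamma(|i - j|),
                       (r_p)_i = gamma(i),   i,j = 1..p.
Substitute the sample gammas (Toeplitz matrix and right-hand side of size 3):
  Gamma_p = [[4.1184, -1.1398, -1.2792], [-1.1398, 4.1184, -1.1398], [-1.2792, -1.1398, 4.1184]]
  r_p     = [-1.1398, -1.2792, 1.6292]
Written out (R1..R3):
  (R1) 4.1184 phi_1 - 1.1398 phi_2 - 1.2792 phi_3 = -1.1398
  (R2) -1.1398 phi_1 + 4.1184 phi_2 - 1.1398 phi_3 = -1.2792
  (R3) -1.2792 phi_1 - 1.1398 phi_2 + 4.1184 phi_3 = 1.6292
Gaussian elimination:
  R2 <- R2 - (-1.1398/4.1184) R1 = R2 - (-0.276758) R1:  3.802951 phi_2 - 1.493829 phi_3 = -1.594649
  R3 <- R3 - (-1.2792/4.1184) R1 = R3 - (-0.310606) R1:  -1.493829 phi_2 + 3.721073 phi_3 = 1.275171
  R3 <- R3 - (-1.493829/3.802951) R2 = R3 - (-0.392808) R2:  3.134285 phi_3 = 0.648781
Back-substitution:
  phi_hat_3 = 0.648781 / 3.134285 = 0.206995
  phi_hat_2 = (-1.594649 - (-1.493829)(0.206995)) / 3.802951 = -0.33801
  phi_hat_1 = (-1.1398 - (-1.1398)(-0.33801) - (-1.2792)(0.206995)) / 4.1184 = -0.306011
So phi_hat = [-0.3060, -0.3380, 0.2070].
Therefore phi_hat_1 = -0.3060.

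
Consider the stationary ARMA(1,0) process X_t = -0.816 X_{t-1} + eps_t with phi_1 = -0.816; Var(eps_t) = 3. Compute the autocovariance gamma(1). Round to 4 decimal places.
\gamma(1) = -7.3262

Multiply the model equation by X_{t-k} and take expectations. With theta_0 = psi_0 = 1 and psi_j the MA(infinity) weights, this gives
  gamma(k) - sum_i phi_i gamma(k-i) = c_k,
  c_k = sigma^2 * sum_{j=k..q} theta_j psi_{j-k}   (c_k = 0 for k > q),
using gamma(-m) = gamma(m).
Pure AR (q = 0): c_0 = sigma^2 = 3, c_k = 0 for k >= 1.
Equations for k = 0 and k = 1 (AR order 1):
  gamma(0) = phi_1 gamma(1) + c_0
  gamma(1) = phi_1 gamma(0) + c_1
Substituting the second into the first: gamma(0) (1 - phi_1^2) = c_0 + phi_1 c_1, so
  gamma(0) = c_0 / (1 - phi_1^2) = 3 / (1 - (-0.816)^2) = 3 / 0.334144 = 8.978165.
  gamma(1) = phi_1 gamma(0) = (-0.816)(8.978165) = -7.326183.
Therefore gamma(1) = -7.3262 (to 4 decimal places).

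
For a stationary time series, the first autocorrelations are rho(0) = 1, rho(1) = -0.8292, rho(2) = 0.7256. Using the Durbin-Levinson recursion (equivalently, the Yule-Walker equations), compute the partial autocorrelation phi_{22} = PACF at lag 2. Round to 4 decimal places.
\phi_{22} = 0.1217

The PACF at lag k is phi_{kk}, the last component of the solution
to the Yule-Walker system G_k phi = r_k where
  (G_k)_{ij} = rho(|i - j|), (r_k)_i = rho(i), i,j = 1..k.
Equivalently, Durbin-Levinson gives phi_{kk} iteratively:
  phi_{11} = rho(1)
  phi_{kk} = [rho(k) - sum_{j=1..k-1} phi_{k-1,j} rho(k-j)]
            / [1 - sum_{j=1..k-1} phi_{k-1,j} rho(j)],
  phi_{k,j} = phi_{k-1,j} - phi_{kk} phi_{k-1,k-j},  j = 1..k-1.
Step k = 1:
  phi_11 = rho(1) = -0.8292.
Step k = 2:
  phi_22 = [rho(2) - phi_11 rho(1)] / [1 - phi_11 rho(1)] = [0.7256 - (-0.8292)(-0.8292)] / [1 - (-0.8292)(-0.8292)]
         = 0.03802736 / 0.31242736 = 0.1217.
Therefore phi_{22} = 0.1217.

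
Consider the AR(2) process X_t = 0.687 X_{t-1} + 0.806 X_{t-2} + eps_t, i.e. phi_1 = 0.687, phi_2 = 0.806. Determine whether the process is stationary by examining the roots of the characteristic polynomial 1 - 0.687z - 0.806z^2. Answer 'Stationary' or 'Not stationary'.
\text{Not stationary}

The AR(p) characteristic polynomial is P(z) = 1 - 0.687z - 0.806z^2.
Stationarity requires all roots to lie outside the unit circle, i.e. |z| > 1 for every root.
Set 1 + (-0.687) z + (-0.806) z^2 = 0, i.e. a z^2 + b z + c = 0 with a = -0.806, b = -0.687, c = 1.
Discriminant D = b^2 - 4ac = (-0.687)^2 - 4*(-0.806)*1 = 0.471969 - (-3.224) = 3.695969.
D >= 0, so the roots are real: z = (-b +/- sqrt(D)) / (2a) = (0.687 +/- 1.92249) / (-1.612).
  z_1 = (0.687 + 1.92249) / (-1.612) = -1.6188,   |z_1| = 1.6188.
  z_2 = (0.687 - 1.92249) / (-1.612) = 0.7664,   |z_2| = 0.7664.
Moduli of all roots: 1.6188, 0.7664.
All moduli strictly greater than 1? No.
Verdict: Not stationary.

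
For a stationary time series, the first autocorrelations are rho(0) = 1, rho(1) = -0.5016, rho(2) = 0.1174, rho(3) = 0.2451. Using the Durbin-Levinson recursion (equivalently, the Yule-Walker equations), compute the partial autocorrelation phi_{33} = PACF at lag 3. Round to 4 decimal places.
\phi_{33} = 0.3101

The PACF at lag k is phi_{kk}, the last component of the solution
to the Yule-Walker system G_k phi = r_k where
  (G_k)_{ij} = rho(|i - j|), (r_k)_i = rho(i), i,j = 1..k.
Equivalently, Durbin-Levinson gives phi_{kk} iteratively:
  phi_{11} = rho(1)
  phi_{kk} = [rho(k) - sum_{j=1..k-1} phi_{k-1,j} rho(k-j)]
            / [1 - sum_{j=1..k-1} phi_{k-1,j} rho(j)],
  phi_{k,j} = phi_{k-1,j} - phi_{kk} phi_{k-1,k-j},  j = 1..k-1.
Step k = 1:
  phi_11 = rho(1) = -0.5016.
Step k = 2:
  phi_22 = [rho(2) - phi_11 rho(1)] / [1 - phi_11 rho(1)] = [0.1174 - (-0.5016)(-0.5016)] / [1 - (-0.5016)(-0.5016)]
         = -0.13420256 / 0.74839744 = -0.17932.
  Update: phi_21 = phi_11 - phi_22 phi_11 = -0.5016 - (-0.17932)(-0.5016) = -0.591547.
Step k = 3:
  phi_33 = [rho(3) - phi_21 rho(2) - phi_22 rho(1)] / [1 - phi_21 rho(1) - phi_22 rho(2)]
    numerator   = 0.2451 - (-0.591547)(0.1174) - (-0.17932)(-0.5016) = 0.22460074
    denominator = 1 - (-0.591547)(-0.5016) - (-0.17932)(0.1174) = 0.72433225
  phi_33 = 0.22460074 / 0.72433225 = 0.3101.
Therefore phi_{33} = 0.3101.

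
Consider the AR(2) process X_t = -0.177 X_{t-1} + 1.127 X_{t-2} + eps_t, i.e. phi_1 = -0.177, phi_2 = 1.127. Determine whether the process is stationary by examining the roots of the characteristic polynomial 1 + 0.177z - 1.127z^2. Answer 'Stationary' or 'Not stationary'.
\text{Not stationary}

The AR(p) characteristic polynomial is P(z) = 1 + 0.177z - 1.127z^2.
Stationarity requires all roots to lie outside the unit circle, i.e. |z| > 1 for every root.
Set 1 + (0.177) z + (-1.127) z^2 = 0, i.e. a z^2 + b z + c = 0 with a = -1.127, b = 0.177, c = 1.
Discriminant D = b^2 - 4ac = (0.177)^2 - 4*(-1.127)*1 = 0.031329 - (-4.508) = 4.539329.
D >= 0, so the roots are real: z = (-b +/- sqrt(D)) / (2a) = (-0.177 +/- 2.13057) / (-2.254).
  z_1 = (-0.177 + 2.13057) / (-2.254) = -0.8667,   |z_1| = 0.8667.
  z_2 = (-0.177 - 2.13057) / (-2.254) = 1.0238,   |z_2| = 1.0238.
Moduli of all roots: 0.8667, 1.0238.
All moduli strictly greater than 1? No.
Verdict: Not stationary.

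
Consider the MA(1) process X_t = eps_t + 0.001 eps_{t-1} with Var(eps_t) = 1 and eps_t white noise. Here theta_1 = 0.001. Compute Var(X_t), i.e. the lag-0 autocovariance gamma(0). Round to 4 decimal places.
\gamma(0) = 1.0000

For an MA(q) process X_t = eps_t + sum_i theta_i eps_{t-i} with
Var(eps_t) = sigma^2, the variance is
  gamma(0) = sigma^2 * (1 + sum_i theta_i^2).
  sum_i theta_i^2 = (0.001)^2 = 0.000001.
  gamma(0) = 1 * (1 + 0.000001) = 1 * 1.000001 = 1.000001, which rounds to 1.0000.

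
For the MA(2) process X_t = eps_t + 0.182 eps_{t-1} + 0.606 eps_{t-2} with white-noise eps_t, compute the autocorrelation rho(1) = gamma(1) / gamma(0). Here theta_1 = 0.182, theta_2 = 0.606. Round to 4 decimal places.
\rho(1) = 0.2087

For an MA(q) process with theta_0 = 1, the autocovariance is
  gamma(k) = sigma^2 * sum_{i=0..q-k} theta_i * theta_{i+k},
and rho(k) = gamma(k) / gamma(0). Sigma^2 cancels.
  numerator   = (1)*(0.182) + (0.182)*(0.606) = 0.292292.
  denominator = (1)^2 + (0.182)^2 + (0.606)^2 = 1.40036.
  rho(1) = 0.292292 / 1.40036 = 0.2087.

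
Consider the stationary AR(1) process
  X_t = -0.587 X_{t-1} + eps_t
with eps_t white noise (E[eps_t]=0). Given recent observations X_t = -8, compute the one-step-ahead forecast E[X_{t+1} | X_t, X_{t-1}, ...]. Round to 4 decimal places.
E[X_{t+1} \mid \mathcal F_t] = 4.6960

For an AR(p) model X_t = c + sum_i phi_i X_{t-i} + eps_t, the
one-step-ahead conditional mean is
  E[X_{t+1} | X_t, ...] = c + sum_i phi_i X_{t+1-i}.
Substitute known values:
  E[X_{t+1} | ...] = (-0.587) * (-8)
                   = 4.6960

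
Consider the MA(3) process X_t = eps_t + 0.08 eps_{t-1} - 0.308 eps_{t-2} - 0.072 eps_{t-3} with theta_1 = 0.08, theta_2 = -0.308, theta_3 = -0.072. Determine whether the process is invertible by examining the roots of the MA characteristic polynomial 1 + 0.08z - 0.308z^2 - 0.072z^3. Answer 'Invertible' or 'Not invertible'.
\text{Invertible}

The MA(q) characteristic polynomial is P(z) = 1 + 0.08z - 0.308z^2 - 0.072z^3.
Invertibility requires all roots to lie outside the unit circle, i.e. |z| > 1 for every root.
Degree 3: look for a simple real root z0 first, then factor out (1 - z/z0) and solve the remaining quadratic.
Testing z0 = -2.5: P(-2.5) = 1 + (0.08)(-2.5) + (-0.308)(-2.5)^2 + (-0.072)(-2.5)^3
  = 1 + (-0.2) + (-1.925) + (1.125) = 0.  So z_0 = -2.5 is a root, |z_0| = 2.5.
Divide out the factor (1 + 0.4 z) = (1 - z/z0) (since 1/z0 = -0.4):
  P(z) = (1 + 0.4 z)(1 + (-0.32) z + (-0.18) z^2)
  [check: z-coef -0.32 - (-0.4) = 0.08; z^2-coef -0.18 - (-0.4)(-0.32) = -0.308; z^3-coef -(-0.4)(-0.18) = -0.072.]
Remaining roots from the quadratic factor 1 + (-0.32) z + (-0.18) z^2:
  Set 1 + (-0.32) z + (-0.18) z^2 = 0, i.e. a z^2 + b z + c = 0 with a = -0.18, b = -0.32, c = 1.
  Discriminant D = b^2 - 4ac = (-0.32)^2 - 4*(-0.18)*1 = 0.1024 - (-0.72) = 0.8224.
  D >= 0, so the roots are real: z = (-b +/- sqrt(D)) / (2a) = (0.32 +/- 0.906863) / (-0.36).
    z_1 = (0.32 + 0.906863) / (-0.36) = -3.408,   |z_1| = 3.408.
    z_2 = (0.32 - 0.906863) / (-0.36) = 1.6302,   |z_2| = 1.6302.
Moduli of all roots: 2.5000, 3.4080, 1.6302.
All moduli strictly greater than 1? Yes.
Verdict: Invertible.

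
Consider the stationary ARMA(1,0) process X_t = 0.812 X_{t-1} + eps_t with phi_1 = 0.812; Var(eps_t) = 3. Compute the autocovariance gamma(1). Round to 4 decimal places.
\gamma(1) = 7.1509

Multiply the model equation by X_{t-k} and take expectations. With theta_0 = psi_0 = 1 and psi_j the MA(infinity) weights, this gives
  gamma(k) - sum_i phi_i gamma(k-i) = c_k,
  c_k = sigma^2 * sum_{j=k..q} theta_j psi_{j-k}   (c_k = 0 for k > q),
using gamma(-m) = gamma(m).
Pure AR (q = 0): c_0 = sigma^2 = 3, c_k = 0 for k >= 1.
Equations for k = 0 and k = 1 (AR order 1):
  gamma(0) = phi_1 gamma(1) + c_0
  gamma(1) = phi_1 gamma(0) + c_1
Substituting the second into the first: gamma(0) (1 - phi_1^2) = c_0 + phi_1 c_1, so
  gamma(0) = c_0 / (1 - phi_1^2) = 3 / (1 - (0.812)^2) = 3 / 0.340656 = 8.806538.
  gamma(1) = phi_1 gamma(0) = (0.812)(8.806538) = 7.150909.
Therefore gamma(1) = 7.1509 (to 4 decimal places).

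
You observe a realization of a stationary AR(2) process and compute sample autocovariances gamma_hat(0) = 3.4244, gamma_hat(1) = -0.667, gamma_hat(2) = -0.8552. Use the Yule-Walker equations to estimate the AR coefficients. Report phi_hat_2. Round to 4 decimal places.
\hat\phi_{2} = -0.2990

The Yule-Walker equations for an AR(p) process read, in matrix form,
  Gamma_p phi = r_p,   with   (Gamma_p)_{ij} = gamma(|i - j|),
                       (r_p)_i = gamma(i),   i,j = 1..p.
Substitute the sample gammas (Toeplitz matrix and right-hand side of size 2):
  Gamma_p = [[3.4244, -0.667], [-0.667, 3.4244]]
  r_p     = [-0.667, -0.8552]
Written out:
  3.4244 phi_1 - 0.667 phi_2 = -0.667
  -0.667 phi_1 + 3.4244 phi_2 = -0.8552
Solve by Cramer's rule:
  det = gamma(0)^2 - gamma(1)^2 = (3.4244)^2 - (-0.667)^2 = 11.72651536 - 0.444889 = 11.28162636
  phi_hat_1 = [gamma(1) gamma(0) - gamma(1) gamma(2)] / det = [(-0.667)(3.4244) - (-0.667)(-0.8552)] / 11.28162636 = -2.8544932 / 11.28162636 = -0.253
  phi_hat_2 = [gamma(0) gamma(2) - gamma(1)^2] / det = [(3.4244)(-0.8552) - (-0.667)^2] / 11.28162636 = -3.37343588 / 11.28162636 = -0.299
So phi_hat = [-0.2530, -0.2990].
Therefore phi_hat_2 = -0.2990.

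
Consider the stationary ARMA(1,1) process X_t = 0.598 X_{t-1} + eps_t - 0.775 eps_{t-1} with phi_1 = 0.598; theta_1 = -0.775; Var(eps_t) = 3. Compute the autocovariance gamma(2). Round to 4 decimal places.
\gamma(2) = -0.2652

Multiply the model equation by X_{t-k} and take expectations. With theta_0 = psi_0 = 1 and psi_j the MA(infinity) weights, this gives
  gamma(k) - sum_i phi_i gamma(k-i) = c_k,
  c_k = sigma^2 * sum_{j=k..q} theta_j psi_{j-k}   (c_k = 0 for k > q),
using gamma(-m) = gamma(m).
psi-weights needed (psi_j = theta_j + sum_i phi_i psi_{j-i}):
  psi_1 = theta_1 + phi_1 = -0.775 + (0.598) = -0.177
Right-hand sides:
  c_0 = sigma^2 (1 + theta_1 psi_1) = 3 * (1 + (-0.775)(-0.177)) = 3 * 1.137175 = 3.411525
  c_1 = sigma^2 theta_1 = 3 * (-0.775) = -2.325
  c_2 = 0
Equations for k = 0 and k = 1 (AR order 1):
  gamma(0) = phi_1 gamma(1) + c_0
  gamma(1) = phi_1 gamma(0) + c_1
Substituting the second into the first: gamma(0) (1 - phi_1^2) = c_0 + phi_1 c_1, so
  gamma(0) = (c_0 + phi_1 c_1) / (1 - phi_1^2) = (3.411525 + (0.598)(-2.325)) / (1 - (0.598)^2) = 2.021175 / 0.642396 = 3.146307.
  gamma(1) = phi_1 gamma(0) + c_1 = (0.598)(3.146307) + (-2.325) = -0.443508.
For k = 2 (> q): gamma(2) = phi_1 gamma(1) = (0.598)(-0.443508) = -0.265218.
Therefore gamma(2) = -0.2652 (to 4 decimal places).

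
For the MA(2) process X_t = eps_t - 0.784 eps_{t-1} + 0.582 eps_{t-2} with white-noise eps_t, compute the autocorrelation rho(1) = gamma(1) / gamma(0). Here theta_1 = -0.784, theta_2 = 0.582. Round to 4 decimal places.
\rho(1) = -0.6349

For an MA(q) process with theta_0 = 1, the autocovariance is
  gamma(k) = sigma^2 * sum_{i=0..q-k} theta_i * theta_{i+k},
and rho(k) = gamma(k) / gamma(0). Sigma^2 cancels.
  numerator   = (1)*(-0.784) + (-0.784)*(0.582) = -1.240288.
  denominator = (1)^2 + (-0.784)^2 + (0.582)^2 = 1.95338.
  rho(1) = -1.240288 / 1.95338 = -0.6349.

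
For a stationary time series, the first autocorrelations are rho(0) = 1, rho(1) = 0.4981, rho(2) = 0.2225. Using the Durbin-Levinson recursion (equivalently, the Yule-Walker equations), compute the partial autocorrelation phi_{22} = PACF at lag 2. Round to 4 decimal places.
\phi_{22} = -0.0341

The PACF at lag k is phi_{kk}, the last component of the solution
to the Yule-Walker system G_k phi = r_k where
  (G_k)_{ij} = rho(|i - j|), (r_k)_i = rho(i), i,j = 1..k.
Equivalently, Durbin-Levinson gives phi_{kk} iteratively:
  phi_{11} = rho(1)
  phi_{kk} = [rho(k) - sum_{j=1..k-1} phi_{k-1,j} rho(k-j)]
            / [1 - sum_{j=1..k-1} phi_{k-1,j} rho(j)],
  phi_{k,j} = phi_{k-1,j} - phi_{kk} phi_{k-1,k-j},  j = 1..k-1.
Step k = 1:
  phi_11 = rho(1) = 0.4981.
Step k = 2:
  phi_22 = [rho(2) - phi_11 rho(1)] / [1 - phi_11 rho(1)] = [0.2225 - (0.4981)(0.4981)] / [1 - (0.4981)(0.4981)]
         = -0.02560361 / 0.75189639 = -0.0341.
Therefore phi_{22} = -0.0341.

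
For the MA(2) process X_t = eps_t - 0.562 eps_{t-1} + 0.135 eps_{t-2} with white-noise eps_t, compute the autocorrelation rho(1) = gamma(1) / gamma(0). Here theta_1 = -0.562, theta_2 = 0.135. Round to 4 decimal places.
\rho(1) = -0.4781

For an MA(q) process with theta_0 = 1, the autocovariance is
  gamma(k) = sigma^2 * sum_{i=0..q-k} theta_i * theta_{i+k},
and rho(k) = gamma(k) / gamma(0). Sigma^2 cancels.
  numerator   = (1)*(-0.562) + (-0.562)*(0.135) = -0.63787.
  denominator = (1)^2 + (-0.562)^2 + (0.135)^2 = 1.334069.
  rho(1) = -0.63787 / 1.334069 = -0.4781.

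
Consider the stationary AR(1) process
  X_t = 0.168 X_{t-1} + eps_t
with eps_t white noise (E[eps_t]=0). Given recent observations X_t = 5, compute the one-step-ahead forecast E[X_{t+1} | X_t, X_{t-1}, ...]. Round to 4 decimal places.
E[X_{t+1} \mid \mathcal F_t] = 0.8400

For an AR(p) model X_t = c + sum_i phi_i X_{t-i} + eps_t, the
one-step-ahead conditional mean is
  E[X_{t+1} | X_t, ...] = c + sum_i phi_i X_{t+1-i}.
Substitute known values:
  E[X_{t+1} | ...] = (0.168) * (5)
                   = 0.8400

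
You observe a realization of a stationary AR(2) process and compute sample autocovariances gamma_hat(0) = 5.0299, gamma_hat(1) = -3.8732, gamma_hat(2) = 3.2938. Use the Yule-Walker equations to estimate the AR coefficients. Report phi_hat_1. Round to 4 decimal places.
\hat\phi_{1} = -0.6530

The Yule-Walker equations for an AR(p) process read, in matrix form,
  Gamma_p phi = r_p,   with   (Gamma_p)_{ij} = gamma(|i - j|),
                       (r_p)_i = gamma(i),   i,j = 1..p.
Substitute the sample gammas (Toeplitz matrix and right-hand side of size 2):
  Gamma_p = [[5.0299, -3.8732], [-3.8732, 5.0299]]
  r_p     = [-3.8732, 3.2938]
Written out:
  5.0299 phi_1 - 3.8732 phi_2 = -3.8732
  -3.8732 phi_1 + 5.0299 phi_2 = 3.2938
Solve by Cramer's rule:
  det = gamma(0)^2 - gamma(1)^2 = (5.0299)^2 - (-3.8732)^2 = 25.29989401 - 15.00167824 = 10.29821577
  phi_hat_1 = [gamma(1) gamma(0) - gamma(1) gamma(2)] / det = [(-3.8732)(5.0299) - (-3.8732)(3.2938)] / 10.29821577 = -6.72426252 / 10.29821577 = -0.653
  phi_hat_2 = [gamma(0) gamma(2) - gamma(1)^2] / det = [(5.0299)(3.2938) - (-3.8732)^2] / 10.29821577 = 1.56580638 / 10.29821577 = 0.152
So phi_hat = [-0.6530, 0.1520].
Therefore phi_hat_1 = -0.6530.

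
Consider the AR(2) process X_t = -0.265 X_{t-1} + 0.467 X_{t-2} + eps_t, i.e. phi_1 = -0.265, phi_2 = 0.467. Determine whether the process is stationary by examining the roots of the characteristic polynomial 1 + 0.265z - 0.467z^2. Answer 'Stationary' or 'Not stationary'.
\text{Stationary}

The AR(p) characteristic polynomial is P(z) = 1 + 0.265z - 0.467z^2.
Stationarity requires all roots to lie outside the unit circle, i.e. |z| > 1 for every root.
Set 1 + (0.265) z + (-0.467) z^2 = 0, i.e. a z^2 + b z + c = 0 with a = -0.467, b = 0.265, c = 1.
Discriminant D = b^2 - 4ac = (0.265)^2 - 4*(-0.467)*1 = 0.070225 - (-1.868) = 1.938225.
D >= 0, so the roots are real: z = (-b +/- sqrt(D)) / (2a) = (-0.265 +/- 1.392201) / (-0.934).
  z_1 = (-0.265 + 1.392201) / (-0.934) = -1.2069,   |z_1| = 1.2069.
  z_2 = (-0.265 - 1.392201) / (-0.934) = 1.7743,   |z_2| = 1.7743.
Moduli of all roots: 1.2069, 1.7743.
All moduli strictly greater than 1? Yes.
Verdict: Stationary.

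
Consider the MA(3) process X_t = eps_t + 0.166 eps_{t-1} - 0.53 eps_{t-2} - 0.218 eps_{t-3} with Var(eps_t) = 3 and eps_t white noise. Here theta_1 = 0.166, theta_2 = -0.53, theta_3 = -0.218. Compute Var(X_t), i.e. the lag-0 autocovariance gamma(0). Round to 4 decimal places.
\gamma(0) = 4.0679

For an MA(q) process X_t = eps_t + sum_i theta_i eps_{t-i} with
Var(eps_t) = sigma^2, the variance is
  gamma(0) = sigma^2 * (1 + sum_i theta_i^2).
  sum_i theta_i^2 = (0.166)^2 + (-0.53)^2 + (-0.218)^2 = 0.027556 + 0.2809 + 0.047524 = 0.35598.
  gamma(0) = 3 * (1 + 0.35598) = 3 * 1.35598 = 4.06794, which rounds to 4.0679.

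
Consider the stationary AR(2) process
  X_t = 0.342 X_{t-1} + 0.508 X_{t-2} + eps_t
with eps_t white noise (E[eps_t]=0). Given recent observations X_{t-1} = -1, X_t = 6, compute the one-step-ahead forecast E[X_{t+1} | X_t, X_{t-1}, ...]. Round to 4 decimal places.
E[X_{t+1} \mid \mathcal F_t] = 1.5440

For an AR(p) model X_t = c + sum_i phi_i X_{t-i} + eps_t, the
one-step-ahead conditional mean is
  E[X_{t+1} | X_t, ...] = c + sum_i phi_i X_{t+1-i}.
Substitute known values:
  E[X_{t+1} | ...] = (0.342) * (6) + (0.508) * (-1)
                   = 1.5440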